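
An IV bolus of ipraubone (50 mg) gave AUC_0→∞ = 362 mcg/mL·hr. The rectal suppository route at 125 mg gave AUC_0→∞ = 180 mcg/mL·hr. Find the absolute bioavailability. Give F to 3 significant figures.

F = 0.199

F = (AUC_ev / D_ev) / (AUC_iv / D_iv)
  = (180/125) / (362/50)
  = 1.44 / 7.24 = 0.1989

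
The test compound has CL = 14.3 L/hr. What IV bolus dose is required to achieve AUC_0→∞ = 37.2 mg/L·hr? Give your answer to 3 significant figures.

Dose_iv = CL × AUC_0→∞
     = 14.3 × 37.2 = 531.96 mg

Dose = 532 mg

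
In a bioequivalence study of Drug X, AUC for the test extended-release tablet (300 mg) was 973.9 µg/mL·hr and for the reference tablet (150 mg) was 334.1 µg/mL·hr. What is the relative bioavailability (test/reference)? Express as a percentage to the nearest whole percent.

F_rel = 146%

F_rel = (AUC_test/D_test) / (AUC_ref/D_ref)
      = (973.9/300) / (334.1/150)
      = 3.24633 / 2.22733 = 1.4575 = 145.75%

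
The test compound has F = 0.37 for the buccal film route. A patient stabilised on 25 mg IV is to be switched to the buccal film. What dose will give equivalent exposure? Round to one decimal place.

D_buccal = 67.6 mg

For equal systemic exposure: F × D_ev = D_iv
D_ev = D_iv / F = 25 / 0.37 = 67.5676 mg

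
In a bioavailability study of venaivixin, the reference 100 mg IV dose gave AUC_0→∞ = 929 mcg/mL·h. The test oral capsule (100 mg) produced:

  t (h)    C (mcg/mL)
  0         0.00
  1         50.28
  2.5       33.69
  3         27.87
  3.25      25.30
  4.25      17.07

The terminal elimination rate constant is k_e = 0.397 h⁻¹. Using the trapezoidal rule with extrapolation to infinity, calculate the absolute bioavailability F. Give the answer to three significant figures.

Trapezoidal AUC_0→4.25 (oral capsule):
  [0→1]: (0.00+50.28)/2 × 1 = 25.14
  [1→2.5]: (50.28+33.69)/2 × 1.5 = 62.9775
  [2.5→3]: (33.69+27.87)/2 × 0.5 = 15.39
  [3→3.25]: (27.87+25.30)/2 × 0.25 = 6.64625
  [3.25→4.25]: (25.30+17.07)/2 × 1 = 21.185
  Sum = 131.33875 mcg/mL·h
Tail: C_last/k_e = 17.07/0.397 = 42.997
AUC_0→∞ (oral capsule) = 131.33875 + 42.997 = 174.33575 mcg/mL·h
F = (AUC_ev/D_ev)/(AUC_iv/D_iv) = (174.33575/100)/(929/100) = 1.7433575/9.29 = 0.1877

F = 0.188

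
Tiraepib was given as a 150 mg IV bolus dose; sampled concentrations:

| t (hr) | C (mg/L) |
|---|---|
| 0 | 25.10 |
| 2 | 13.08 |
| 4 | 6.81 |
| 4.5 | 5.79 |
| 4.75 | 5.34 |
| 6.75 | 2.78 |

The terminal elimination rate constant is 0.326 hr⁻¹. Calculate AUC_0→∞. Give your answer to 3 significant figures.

Trapezoidal AUC_0→6.75:
  [0→2]: (25.10+13.08)/2 × 2 = 38.18
  [2→4]: (13.08+6.81)/2 × 2 = 19.89
  [4→4.5]: (6.81+5.79)/2 × 0.5 = 3.15
  [4.5→4.75]: (5.79+5.34)/2 × 0.25 = 1.39125
  [4.75→6.75]: (5.34+2.78)/2 × 2 = 8.12
  Sum = 70.73125 mg/L·hr
Extrapolated tail: C_last / k_e = 2.78 / 0.326 = 8.528
AUC_0→∞ = 70.73125 + 8.528 = 79.25925 mg/L·hr

AUC = 79.3 mg/L·hr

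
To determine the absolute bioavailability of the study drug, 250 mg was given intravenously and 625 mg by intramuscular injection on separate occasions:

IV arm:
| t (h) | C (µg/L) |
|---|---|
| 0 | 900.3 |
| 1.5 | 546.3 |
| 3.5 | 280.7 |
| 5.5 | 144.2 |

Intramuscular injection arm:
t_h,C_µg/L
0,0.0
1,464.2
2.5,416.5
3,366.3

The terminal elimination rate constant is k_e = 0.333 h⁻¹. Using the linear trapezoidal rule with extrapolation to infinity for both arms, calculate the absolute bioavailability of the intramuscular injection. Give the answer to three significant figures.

Trapezoidal AUC_0→5.5 (IV):
  [0→1.5]: (900.3+546.3)/2 × 1.5 = 1084.95
  [1.5→3.5]: (546.3+280.7)/2 × 2 = 827.0
  [3.5→5.5]: (280.7+144.2)/2 × 2 = 424.9
  Sum = 2336.85 µg/L·h
IV tail: 144.2/0.333 = 433.033; AUC_iv,0→∞ = 2336.85 + 433.033 = 2769.883 µg/L·h
Trapezoidal AUC_0→3 (intramuscular injection):
  [0→1]: (0.0+464.2)/2 × 1 = 232.1
  [1→2.5]: (464.2+416.5)/2 × 1.5 = 660.525
  [2.5→3]: (416.5+366.3)/2 × 0.5 = 195.7
  Sum = 1088.325 µg/L·h
intramuscular injection tail: 366.3/0.333 = 1100.000; AUC_ev,0→∞ = 1088.325 + 1100.000 = 2188.325 µg/L·h
F = (AUC_ev/D_ev)/(AUC_iv/D_iv) = (2188.325/625)/(2769.883/250) = 3.50132/11.079532 = 0.3160

F = 0.316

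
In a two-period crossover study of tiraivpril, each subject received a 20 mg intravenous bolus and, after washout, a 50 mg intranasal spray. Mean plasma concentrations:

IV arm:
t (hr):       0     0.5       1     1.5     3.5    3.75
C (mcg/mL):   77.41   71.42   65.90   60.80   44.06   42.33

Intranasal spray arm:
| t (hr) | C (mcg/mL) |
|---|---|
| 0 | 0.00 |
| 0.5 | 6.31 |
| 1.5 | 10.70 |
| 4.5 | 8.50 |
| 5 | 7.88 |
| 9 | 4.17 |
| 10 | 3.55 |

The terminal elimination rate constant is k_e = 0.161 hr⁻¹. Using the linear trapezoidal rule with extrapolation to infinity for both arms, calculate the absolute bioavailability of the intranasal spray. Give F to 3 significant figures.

Trapezoidal AUC_0→3.75 (IV):
  [0→0.5]: (77.41+71.42)/2 × 0.5 = 37.2075
  [0.5→1]: (71.42+65.90)/2 × 0.5 = 34.33
  [1→1.5]: (65.90+60.80)/2 × 0.5 = 31.675
  [1.5→3.5]: (60.80+44.06)/2 × 2 = 104.86
  [3.5→3.75]: (44.06+42.33)/2 × 0.25 = 10.79875
  Sum = 218.87125 mcg/mL·hr
IV tail: 42.33/0.161 = 262.919; AUC_iv,0→∞ = 218.87125 + 262.919 = 481.79025 mcg/mL·hr
Trapezoidal AUC_0→10 (intranasal spray):
  [0→0.5]: (0.00+6.31)/2 × 0.5 = 1.5775
  [0.5→1.5]: (6.31+10.70)/2 × 1 = 8.505
  [1.5→4.5]: (10.70+8.50)/2 × 3 = 28.8
  [4.5→5]: (8.50+7.88)/2 × 0.5 = 4.095
  [5→9]: (7.88+4.17)/2 × 4 = 24.1
  [9→10]: (4.17+3.55)/2 × 1 = 3.86
  Sum = 70.9375 mcg/mL·hr
intranasal spray tail: 3.55/0.161 = 22.050; AUC_ev,0→∞ = 70.9375 + 22.050 = 92.9875 mcg/mL·hr
F = (AUC_ev/D_ev)/(AUC_iv/D_iv) = (92.9875/50)/(481.79025/20) = 1.85975/24.0895 = 0.0772

F = 0.0772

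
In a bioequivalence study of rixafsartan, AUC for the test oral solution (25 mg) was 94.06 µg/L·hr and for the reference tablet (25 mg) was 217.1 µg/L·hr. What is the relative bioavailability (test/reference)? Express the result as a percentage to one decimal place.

F_rel = (AUC_test/D_test) / (AUC_ref/D_ref)
      = (94.06/25) / (217.1/25)
      = 3.7624 / 8.684 = 0.4333 = 43.33%

F_rel = 43.3%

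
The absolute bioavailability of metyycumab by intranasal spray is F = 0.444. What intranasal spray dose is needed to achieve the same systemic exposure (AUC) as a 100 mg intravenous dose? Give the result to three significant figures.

For equal systemic exposure: F × D_ev = D_iv
D_ev = D_iv / F = 100 / 0.444 = 225.225 mg

D_intranasal = 225 mg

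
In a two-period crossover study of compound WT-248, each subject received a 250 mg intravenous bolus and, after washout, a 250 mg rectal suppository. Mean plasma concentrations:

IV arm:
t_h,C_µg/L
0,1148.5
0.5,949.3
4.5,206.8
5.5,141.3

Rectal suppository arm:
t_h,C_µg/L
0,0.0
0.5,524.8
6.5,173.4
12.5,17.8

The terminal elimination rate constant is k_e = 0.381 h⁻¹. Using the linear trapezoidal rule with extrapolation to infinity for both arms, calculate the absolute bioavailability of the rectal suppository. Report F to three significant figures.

Trapezoidal AUC_0→5.5 (IV):
  [0→0.5]: (1148.5+949.3)/2 × 0.5 = 524.45
  [0.5→4.5]: (949.3+206.8)/2 × 4 = 2312.2
  [4.5→5.5]: (206.8+141.3)/2 × 1 = 174.05
  Sum = 3010.7 µg/L·h
IV tail: 141.3/0.381 = 370.866; AUC_iv,0→∞ = 3010.7 + 370.866 = 3381.566 µg/L·h
Trapezoidal AUC_0→12.5 (rectal suppository):
  [0→0.5]: (0.0+524.8)/2 × 0.5 = 131.2
  [0.5→6.5]: (524.8+173.4)/2 × 6 = 2094.6
  [6.5→12.5]: (173.4+17.8)/2 × 6 = 573.6
  Sum = 2799.4 µg/L·h
rectal suppository tail: 17.8/0.381 = 46.719; AUC_ev,0→∞ = 2799.4 + 46.719 = 2846.119 µg/L·h
F = (AUC_ev/D_ev)/(AUC_iv/D_iv) = (2846.119/250)/(3381.566/250) = 11.384476/13.526264 = 0.8417

F = 0.842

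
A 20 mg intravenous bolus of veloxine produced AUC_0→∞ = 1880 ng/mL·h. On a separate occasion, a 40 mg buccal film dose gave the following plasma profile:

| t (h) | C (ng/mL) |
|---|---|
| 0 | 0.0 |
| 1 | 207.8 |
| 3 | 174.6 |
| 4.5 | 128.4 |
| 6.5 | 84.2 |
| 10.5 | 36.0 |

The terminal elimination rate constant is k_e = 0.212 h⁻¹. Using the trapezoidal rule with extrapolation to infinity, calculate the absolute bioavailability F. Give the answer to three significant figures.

Trapezoidal AUC_0→10.5 (buccal film):
  [0→1]: (0.0+207.8)/2 × 1 = 103.9
  [1→3]: (207.8+174.6)/2 × 2 = 382.4
  [3→4.5]: (174.6+128.4)/2 × 1.5 = 227.25
  [4.5→6.5]: (128.4+84.2)/2 × 2 = 212.6
  [6.5→10.5]: (84.2+36.0)/2 × 4 = 240.4
  Sum = 1166.55 ng/mL·h
Tail: C_last/k_e = 36.0/0.212 = 169.811
AUC_0→∞ (buccal film) = 1166.55 + 169.811 = 1336.361 ng/mL·h
F = (AUC_ev/D_ev)/(AUC_iv/D_iv) = (1336.361/40)/(1880/20) = 33.409025/94 = 0.3554

F = 0.355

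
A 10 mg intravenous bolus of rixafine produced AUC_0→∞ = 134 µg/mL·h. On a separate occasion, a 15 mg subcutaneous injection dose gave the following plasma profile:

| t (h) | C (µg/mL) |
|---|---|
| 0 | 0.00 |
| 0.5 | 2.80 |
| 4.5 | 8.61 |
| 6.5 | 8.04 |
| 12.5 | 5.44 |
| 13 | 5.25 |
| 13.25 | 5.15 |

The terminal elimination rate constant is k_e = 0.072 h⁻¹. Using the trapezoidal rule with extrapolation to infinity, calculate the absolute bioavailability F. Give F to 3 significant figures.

Trapezoidal AUC_0→13.25 (subcutaneous injection):
  [0→0.5]: (0.00+2.80)/2 × 0.5 = 0.7
  [0.5→4.5]: (2.80+8.61)/2 × 4 = 22.82
  [4.5→6.5]: (8.61+8.04)/2 × 2 = 16.65
  [6.5→12.5]: (8.04+5.44)/2 × 6 = 40.44
  [12.5→13]: (5.44+5.25)/2 × 0.5 = 2.6725
  [13→13.25]: (5.25+5.15)/2 × 0.25 = 1.3
  Sum = 84.5825 µg/mL·h
Tail: C_last/k_e = 5.15/0.072 = 71.528
AUC_0→∞ (subcutaneous injection) = 84.5825 + 71.528 = 156.1105 µg/mL·h
F = (AUC_ev/D_ev)/(AUC_iv/D_iv) = (156.1105/15)/(134/10) = 10.4074/13.4 = 0.7767

F = 0.777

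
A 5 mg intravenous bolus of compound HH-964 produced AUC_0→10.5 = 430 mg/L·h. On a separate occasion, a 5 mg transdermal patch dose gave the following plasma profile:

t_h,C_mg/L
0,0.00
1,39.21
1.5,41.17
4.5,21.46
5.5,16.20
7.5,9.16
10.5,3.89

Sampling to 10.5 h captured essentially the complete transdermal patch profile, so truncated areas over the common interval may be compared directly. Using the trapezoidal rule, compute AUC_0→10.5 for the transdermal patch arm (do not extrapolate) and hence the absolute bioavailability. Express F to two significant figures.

F = 0.46

Trapezoidal AUC_0→10.5 (transdermal patch):
  [0→1]: (0.00+39.21)/2 × 1 = 19.605
  [1→1.5]: (39.21+41.17)/2 × 0.5 = 20.095
  [1.5→4.5]: (41.17+21.46)/2 × 3 = 93.945
  [4.5→5.5]: (21.46+16.20)/2 × 1 = 18.83
  [5.5→7.5]: (16.20+9.16)/2 × 2 = 25.36
  [7.5→10.5]: (9.16+3.89)/2 × 3 = 19.575
  Sum = 197.41 mg/L·h
F = (AUC_ev/D_ev)/(AUC_iv/D_iv) = (197.41/5)/(430/5) = 39.482/86 = 0.4591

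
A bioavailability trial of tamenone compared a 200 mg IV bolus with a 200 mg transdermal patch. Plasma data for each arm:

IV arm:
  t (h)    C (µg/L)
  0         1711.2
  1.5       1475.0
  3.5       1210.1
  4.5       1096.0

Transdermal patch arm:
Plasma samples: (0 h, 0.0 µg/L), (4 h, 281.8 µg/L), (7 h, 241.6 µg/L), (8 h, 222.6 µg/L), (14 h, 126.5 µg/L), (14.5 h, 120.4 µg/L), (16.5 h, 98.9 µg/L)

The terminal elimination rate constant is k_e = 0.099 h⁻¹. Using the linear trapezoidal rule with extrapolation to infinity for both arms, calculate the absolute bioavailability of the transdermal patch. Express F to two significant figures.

Trapezoidal AUC_0→4.5 (IV):
  [0→1.5]: (1711.2+1475.0)/2 × 1.5 = 2389.65
  [1.5→3.5]: (1475.0+1210.1)/2 × 2 = 2685.1
  [3.5→4.5]: (1210.1+1096.0)/2 × 1 = 1153.05
  Sum = 6227.8 µg/L·h
IV tail: 1096.0/0.099 = 11070.707; AUC_iv,0→∞ = 6227.8 + 11070.707 = 17298.507 µg/L·h
Trapezoidal AUC_0→16.5 (transdermal patch):
  [0→4]: (0.0+281.8)/2 × 4 = 563.6
  [4→7]: (281.8+241.6)/2 × 3 = 785.1
  [7→8]: (241.6+222.6)/2 × 1 = 232.1
  [8→14]: (222.6+126.5)/2 × 6 = 1047.3
  [14→14.5]: (126.5+120.4)/2 × 0.5 = 61.725
  [14.5→16.5]: (120.4+98.9)/2 × 2 = 219.3
  Sum = 2909.125 µg/L·h
transdermal patch tail: 98.9/0.099 = 998.990; AUC_ev,0→∞ = 2909.125 + 998.990 = 3908.115 µg/L·h
F = (AUC_ev/D_ev)/(AUC_iv/D_iv) = (3908.115/200)/(17298.507/200) = 19.540575/86.492535 = 0.2259

F = 0.23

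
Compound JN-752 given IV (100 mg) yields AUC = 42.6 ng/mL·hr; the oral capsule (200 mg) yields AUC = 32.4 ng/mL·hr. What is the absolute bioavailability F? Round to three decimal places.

F = 0.380

F = (AUC_ev / D_ev) / (AUC_iv / D_iv)
  = (32.4/200) / (42.6/100)
  = 0.162 / 0.426 = 0.3803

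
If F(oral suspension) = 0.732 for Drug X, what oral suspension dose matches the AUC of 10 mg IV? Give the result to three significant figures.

For equal systemic exposure: F × D_ev = D_iv
D_ev = D_iv / F = 10 / 0.732 = 13.6612 mg

D_oral = 13.7 mg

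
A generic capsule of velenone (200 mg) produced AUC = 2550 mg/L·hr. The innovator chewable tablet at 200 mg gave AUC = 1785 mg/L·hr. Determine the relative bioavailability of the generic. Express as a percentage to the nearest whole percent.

F_rel = 143%

F_rel = (AUC_test/D_test) / (AUC_ref/D_ref)
      = (2550/200) / (1785/200)
      = 12.75 / 8.925 = 1.4286 = 142.86%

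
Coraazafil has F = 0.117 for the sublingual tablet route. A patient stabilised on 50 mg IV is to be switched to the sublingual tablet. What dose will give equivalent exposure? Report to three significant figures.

D_sublingual = 427 mg

For equal systemic exposure: F × D_ev = D_iv
D_ev = D_iv / F = 50 / 0.117 = 427.35 mg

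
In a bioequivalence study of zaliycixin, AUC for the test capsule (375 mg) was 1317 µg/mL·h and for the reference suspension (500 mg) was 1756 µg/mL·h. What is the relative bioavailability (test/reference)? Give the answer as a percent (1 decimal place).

F_rel = (AUC_test/D_test) / (AUC_ref/D_ref)
      = (1317/375) / (1756/500)
      = 3.512 / 3.512 = 1.0000 = 100.00%

F_rel = 100.0%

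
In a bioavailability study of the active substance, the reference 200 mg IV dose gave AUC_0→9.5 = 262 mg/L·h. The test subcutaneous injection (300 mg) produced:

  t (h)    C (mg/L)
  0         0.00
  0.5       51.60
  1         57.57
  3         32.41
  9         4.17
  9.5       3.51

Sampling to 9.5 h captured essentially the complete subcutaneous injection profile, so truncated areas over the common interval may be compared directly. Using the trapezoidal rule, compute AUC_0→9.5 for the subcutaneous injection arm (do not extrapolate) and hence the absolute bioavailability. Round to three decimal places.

F = 0.615

Trapezoidal AUC_0→9.5 (subcutaneous injection):
  [0→0.5]: (0.00+51.60)/2 × 0.5 = 12.9
  [0.5→1]: (51.60+57.57)/2 × 0.5 = 27.2925
  [1→3]: (57.57+32.41)/2 × 2 = 89.98
  [3→9]: (32.41+4.17)/2 × 6 = 109.74
  [9→9.5]: (4.17+3.51)/2 × 0.5 = 1.92
  Sum = 241.8325 mg/L·h
F = (AUC_ev/D_ev)/(AUC_iv/D_iv) = (241.8325/300)/(262/200) = 0.806108/1.31 = 0.6153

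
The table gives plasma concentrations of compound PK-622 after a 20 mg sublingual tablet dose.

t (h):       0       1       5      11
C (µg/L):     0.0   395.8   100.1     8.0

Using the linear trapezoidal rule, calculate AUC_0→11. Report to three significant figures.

Trapezoidal AUC_0→11:
  [0→1]: (0.0+395.8)/2 × 1 = 197.9
  [1→5]: (395.8+100.1)/2 × 4 = 991.8
  [5→11]: (100.1+8.0)/2 × 6 = 324.3
  Sum = 1514.0 µg/L·h

AUC = 1510 µg/L·h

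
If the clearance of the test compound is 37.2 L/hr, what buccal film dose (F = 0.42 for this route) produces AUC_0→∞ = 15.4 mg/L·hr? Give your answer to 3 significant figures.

Dose = 1360 mg

Dose = CL × AUC_0→∞ / F
     = 37.2 × 15.4 / 0.42 = 1364 mg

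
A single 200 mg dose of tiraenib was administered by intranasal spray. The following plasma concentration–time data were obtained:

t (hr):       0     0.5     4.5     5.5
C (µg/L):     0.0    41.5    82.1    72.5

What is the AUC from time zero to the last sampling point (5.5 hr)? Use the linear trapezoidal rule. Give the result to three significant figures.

AUC = 335 µg/L·hr

Trapezoidal AUC_0→5.5:
  [0→0.5]: (0.0+41.5)/2 × 0.5 = 10.375
  [0.5→4.5]: (41.5+82.1)/2 × 4 = 247.2
  [4.5→5.5]: (82.1+72.5)/2 × 1 = 77.3
  Sum = 334.875 µg/L·hr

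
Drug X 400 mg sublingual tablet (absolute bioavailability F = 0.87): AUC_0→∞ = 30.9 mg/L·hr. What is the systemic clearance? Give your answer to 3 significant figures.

CL = 11.3 L/hr

CL = F × Dose / AUC_0→∞
   = 0.87 × 400 / 30.9 = 11.2621 L/hr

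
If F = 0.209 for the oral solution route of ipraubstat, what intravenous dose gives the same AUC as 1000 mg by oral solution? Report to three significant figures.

Systemic exposure from an extravascular dose = F × D_ev, so the equivalent IV dose is F × D_ev.
D_iv = F × D_ev = 0.209 × 1000 = 209 mg

D_iv = 209 mg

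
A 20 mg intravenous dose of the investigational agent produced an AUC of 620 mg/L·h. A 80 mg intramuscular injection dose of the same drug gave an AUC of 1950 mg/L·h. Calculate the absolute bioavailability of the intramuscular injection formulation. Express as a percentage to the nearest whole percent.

F = 79%

F = (AUC_ev / D_ev) / (AUC_iv / D_iv)
  = (1950/80) / (620/20)
  = 24.375 / 31 = 0.7863
  = 78.63%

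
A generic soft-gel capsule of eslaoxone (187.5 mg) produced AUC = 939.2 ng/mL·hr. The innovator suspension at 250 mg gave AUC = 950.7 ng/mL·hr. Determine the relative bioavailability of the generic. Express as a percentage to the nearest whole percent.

F_rel = 132%

F_rel = (AUC_test/D_test) / (AUC_ref/D_ref)
      = (939.2/187.5) / (950.7/250)
      = 5.00907 / 3.8028 = 1.3172 = 131.72%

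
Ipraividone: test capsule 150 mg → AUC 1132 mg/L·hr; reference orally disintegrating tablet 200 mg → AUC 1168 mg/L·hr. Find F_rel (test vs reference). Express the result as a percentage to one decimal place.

F_rel = 129.2%

F_rel = (AUC_test/D_test) / (AUC_ref/D_ref)
      = (1132/150) / (1168/200)
      = 7.54667 / 5.84 = 1.2922 = 129.22%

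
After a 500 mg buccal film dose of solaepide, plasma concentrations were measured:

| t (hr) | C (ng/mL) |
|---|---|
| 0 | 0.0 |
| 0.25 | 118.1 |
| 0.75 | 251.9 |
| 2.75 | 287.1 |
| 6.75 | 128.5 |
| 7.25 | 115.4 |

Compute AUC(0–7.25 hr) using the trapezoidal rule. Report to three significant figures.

Trapezoidal AUC_0→7.25:
  [0→0.25]: (0.0+118.1)/2 × 0.25 = 14.7625
  [0.25→0.75]: (118.1+251.9)/2 × 0.5 = 92.5
  [0.75→2.75]: (251.9+287.1)/2 × 2 = 539.0
  [2.75→6.75]: (287.1+128.5)/2 × 4 = 831.2
  [6.75→7.25]: (128.5+115.4)/2 × 0.5 = 60.975
  Sum = 1538.4375 ng/mL·hr

AUC = 1540 ng/mL·hr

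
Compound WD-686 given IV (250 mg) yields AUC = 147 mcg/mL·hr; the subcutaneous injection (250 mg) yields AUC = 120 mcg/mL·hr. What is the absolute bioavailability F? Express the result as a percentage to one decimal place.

F = 81.6%

F = (AUC_ev / D_ev) / (AUC_iv / D_iv)
  = (120/250) / (147/250)
  = 0.48 / 0.588 = 0.8163
  = 81.63%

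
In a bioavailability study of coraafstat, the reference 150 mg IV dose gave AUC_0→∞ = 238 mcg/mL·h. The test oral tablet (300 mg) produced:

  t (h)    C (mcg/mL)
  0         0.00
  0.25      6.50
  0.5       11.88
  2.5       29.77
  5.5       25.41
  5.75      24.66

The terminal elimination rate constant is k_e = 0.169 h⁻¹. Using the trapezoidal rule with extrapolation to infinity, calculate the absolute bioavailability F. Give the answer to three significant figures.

F = 0.588

Trapezoidal AUC_0→5.75 (oral tablet):
  [0→0.25]: (0.00+6.50)/2 × 0.25 = 0.8125
  [0.25→0.5]: (6.50+11.88)/2 × 0.25 = 2.2975
  [0.5→2.5]: (11.88+29.77)/2 × 2 = 41.65
  [2.5→5.5]: (29.77+25.41)/2 × 3 = 82.77
  [5.5→5.75]: (25.41+24.66)/2 × 0.25 = 6.25875
  Sum = 133.78875 mcg/mL·h
Tail: C_last/k_e = 24.66/0.169 = 145.917
AUC_0→∞ (oral tablet) = 133.78875 + 145.917 = 279.70575 mcg/mL·h
F = (AUC_ev/D_ev)/(AUC_iv/D_iv) = (279.70575/300)/(238/150) = 0.9323525/1.58667 = 0.5876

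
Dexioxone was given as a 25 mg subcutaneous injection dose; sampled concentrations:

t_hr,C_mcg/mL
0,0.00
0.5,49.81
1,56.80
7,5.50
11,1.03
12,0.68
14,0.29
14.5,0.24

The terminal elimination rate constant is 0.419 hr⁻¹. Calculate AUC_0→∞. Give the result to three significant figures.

AUC = 242 mcg/mL·hr

Trapezoidal AUC_0→14.5:
  [0→0.5]: (0.00+49.81)/2 × 0.5 = 12.4525
  [0.5→1]: (49.81+56.80)/2 × 0.5 = 26.6525
  [1→7]: (56.80+5.50)/2 × 6 = 186.9
  [7→11]: (5.50+1.03)/2 × 4 = 13.06
  [11→12]: (1.03+0.68)/2 × 1 = 0.855
  [12→14]: (0.68+0.29)/2 × 2 = 0.97
  [14→14.5]: (0.29+0.24)/2 × 0.5 = 0.1325
  Sum = 241.0225 mcg/mL·hr
Extrapolated tail: C_last / k_e = 0.24 / 0.419 = 0.573
AUC_0→∞ = 241.0225 + 0.573 = 241.5955 mcg/mL·hr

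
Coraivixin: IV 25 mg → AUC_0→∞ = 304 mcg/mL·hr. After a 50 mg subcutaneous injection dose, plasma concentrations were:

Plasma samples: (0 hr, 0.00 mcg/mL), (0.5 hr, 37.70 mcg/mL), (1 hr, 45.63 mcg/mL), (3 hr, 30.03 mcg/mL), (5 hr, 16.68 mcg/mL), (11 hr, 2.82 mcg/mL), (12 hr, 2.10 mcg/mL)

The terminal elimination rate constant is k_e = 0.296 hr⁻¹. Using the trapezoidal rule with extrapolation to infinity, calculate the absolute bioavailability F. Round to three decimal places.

F = 0.363

Trapezoidal AUC_0→12 (subcutaneous injection):
  [0→0.5]: (0.00+37.70)/2 × 0.5 = 9.425
  [0.5→1]: (37.70+45.63)/2 × 0.5 = 20.8325
  [1→3]: (45.63+30.03)/2 × 2 = 75.66
  [3→5]: (30.03+16.68)/2 × 2 = 46.71
  [5→11]: (16.68+2.82)/2 × 6 = 58.5
  [11→12]: (2.82+2.10)/2 × 1 = 2.46
  Sum = 213.5875 mcg/mL·hr
Tail: C_last/k_e = 2.10/0.296 = 7.095
AUC_0→∞ (subcutaneous injection) = 213.5875 + 7.095 = 220.6825 mcg/mL·hr
F = (AUC_ev/D_ev)/(AUC_iv/D_iv) = (220.6825/50)/(304/25) = 4.41365/12.16 = 0.3630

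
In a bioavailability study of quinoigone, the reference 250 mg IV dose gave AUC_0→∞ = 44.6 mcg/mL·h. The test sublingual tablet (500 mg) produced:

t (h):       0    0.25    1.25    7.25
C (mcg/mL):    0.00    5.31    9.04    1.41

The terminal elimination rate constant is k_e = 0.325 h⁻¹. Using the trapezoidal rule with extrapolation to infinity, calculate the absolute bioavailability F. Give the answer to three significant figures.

Trapezoidal AUC_0→7.25 (sublingual tablet):
  [0→0.25]: (0.00+5.31)/2 × 0.25 = 0.66375
  [0.25→1.25]: (5.31+9.04)/2 × 1 = 7.175
  [1.25→7.25]: (9.04+1.41)/2 × 6 = 31.35
  Sum = 39.18875 mcg/mL·h
Tail: C_last/k_e = 1.41/0.325 = 4.338
AUC_0→∞ (sublingual tablet) = 39.18875 + 4.338 = 43.52675 mcg/mL·h
F = (AUC_ev/D_ev)/(AUC_iv/D_iv) = (43.52675/500)/(44.6/250) = 0.0870535/0.1784 = 0.4880

F = 0.488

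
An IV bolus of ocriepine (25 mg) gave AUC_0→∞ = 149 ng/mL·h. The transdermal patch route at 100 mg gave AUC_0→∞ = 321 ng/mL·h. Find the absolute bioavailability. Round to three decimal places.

F = 0.539

F = (AUC_ev / D_ev) / (AUC_iv / D_iv)
  = (321/100) / (149/25)
  = 3.21 / 5.96 = 0.5386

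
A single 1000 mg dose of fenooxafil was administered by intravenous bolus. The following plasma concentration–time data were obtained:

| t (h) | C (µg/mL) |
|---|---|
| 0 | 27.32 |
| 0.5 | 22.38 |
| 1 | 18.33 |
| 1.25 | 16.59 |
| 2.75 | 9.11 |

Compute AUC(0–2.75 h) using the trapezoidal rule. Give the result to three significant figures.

AUC = 46.2 µg/mL·h

Trapezoidal AUC_0→2.75:
  [0→0.5]: (27.32+22.38)/2 × 0.5 = 12.425
  [0.5→1]: (22.38+18.33)/2 × 0.5 = 10.1775
  [1→1.25]: (18.33+16.59)/2 × 0.25 = 4.365
  [1.25→2.75]: (16.59+9.11)/2 × 1.5 = 19.275
  Sum = 46.2425 µg/mL·h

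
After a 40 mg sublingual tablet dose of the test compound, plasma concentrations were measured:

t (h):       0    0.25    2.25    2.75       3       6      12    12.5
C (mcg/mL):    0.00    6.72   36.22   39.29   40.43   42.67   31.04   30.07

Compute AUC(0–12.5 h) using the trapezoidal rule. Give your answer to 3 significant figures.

AUC = 434 mcg/mL·h

Trapezoidal AUC_0→12.5:
  [0→0.25]: (0.00+6.72)/2 × 0.25 = 0.84
  [0.25→2.25]: (6.72+36.22)/2 × 2 = 42.94
  [2.25→2.75]: (36.22+39.29)/2 × 0.5 = 18.8775
  [2.75→3]: (39.29+40.43)/2 × 0.25 = 9.965
  [3→6]: (40.43+42.67)/2 × 3 = 124.65
  [6→12]: (42.67+31.04)/2 × 6 = 221.13
  [12→12.5]: (31.04+30.07)/2 × 0.5 = 15.2775
  Sum = 433.68 mcg/mL·h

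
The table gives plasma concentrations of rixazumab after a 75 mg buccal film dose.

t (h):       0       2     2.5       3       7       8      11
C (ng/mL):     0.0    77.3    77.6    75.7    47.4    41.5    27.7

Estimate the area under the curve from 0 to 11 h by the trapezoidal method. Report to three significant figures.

Trapezoidal AUC_0→11:
  [0→2]: (0.0+77.3)/2 × 2 = 77.3
  [2→2.5]: (77.3+77.6)/2 × 0.5 = 38.725
  [2.5→3]: (77.6+75.7)/2 × 0.5 = 38.325
  [3→7]: (75.7+47.4)/2 × 4 = 246.2
  [7→8]: (47.4+41.5)/2 × 1 = 44.45
  [8→11]: (41.5+27.7)/2 × 3 = 103.8
  Sum = 548.8 ng/mL·h

AUC = 549 ng/mL·h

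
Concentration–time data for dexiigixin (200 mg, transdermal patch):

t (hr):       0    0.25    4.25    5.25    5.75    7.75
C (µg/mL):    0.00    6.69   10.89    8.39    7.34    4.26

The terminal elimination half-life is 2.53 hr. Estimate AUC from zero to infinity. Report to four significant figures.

Trapezoidal AUC_0→7.75:
  [0→0.25]: (0.00+6.69)/2 × 0.25 = 0.83625
  [0.25→4.25]: (6.69+10.89)/2 × 4 = 35.16
  [4.25→5.25]: (10.89+8.39)/2 × 1 = 9.64
  [5.25→5.75]: (8.39+7.34)/2 × 0.5 = 3.9325
  [5.75→7.75]: (7.34+4.26)/2 × 2 = 11.6
  Sum = 61.16875 µg/mL·hr
k_e = ln2 / t½ = 0.693147 / 2.53 = 0.2740 hr^-1
Extrapolated tail: C_last / k_e = 4.26 / 0.274 = 15.547
AUC_0→∞ = 61.16875 + 15.547 = 76.71575 µg/mL·hr

AUC = 76.72 µg/mL·hr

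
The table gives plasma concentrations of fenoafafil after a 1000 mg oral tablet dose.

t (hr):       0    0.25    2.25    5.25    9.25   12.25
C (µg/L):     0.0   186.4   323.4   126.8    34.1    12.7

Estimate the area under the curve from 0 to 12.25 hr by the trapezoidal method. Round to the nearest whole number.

Trapezoidal AUC_0→12.25:
  [0→0.25]: (0.0+186.4)/2 × 0.25 = 23.3
  [0.25→2.25]: (186.4+323.4)/2 × 2 = 509.8
  [2.25→5.25]: (323.4+126.8)/2 × 3 = 675.3
  [5.25→9.25]: (126.8+34.1)/2 × 4 = 321.8
  [9.25→12.25]: (34.1+12.7)/2 × 3 = 70.2
  Sum = 1600.4 µg/L·hr

AUC = 1600 µg/L·hr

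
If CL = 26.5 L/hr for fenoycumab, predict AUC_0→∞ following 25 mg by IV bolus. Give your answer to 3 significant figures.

AUC_0→∞ = Dose_iv / CL
        = 25 / 26.5 = 0.943396 mg/L·hr

AUC = 0.943 mg/L·hr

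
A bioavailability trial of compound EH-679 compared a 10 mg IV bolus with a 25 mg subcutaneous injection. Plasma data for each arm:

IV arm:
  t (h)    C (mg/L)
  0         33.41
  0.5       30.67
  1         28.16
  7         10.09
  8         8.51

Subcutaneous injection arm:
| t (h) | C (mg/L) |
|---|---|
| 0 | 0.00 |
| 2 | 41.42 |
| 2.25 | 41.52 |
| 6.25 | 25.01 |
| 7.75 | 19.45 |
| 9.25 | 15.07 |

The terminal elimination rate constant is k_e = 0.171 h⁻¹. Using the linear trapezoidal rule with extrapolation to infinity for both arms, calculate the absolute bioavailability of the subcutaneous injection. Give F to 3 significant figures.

F = 0.650

Trapezoidal AUC_0→8 (IV):
  [0→0.5]: (33.41+30.67)/2 × 0.5 = 16.02
  [0.5→1]: (30.67+28.16)/2 × 0.5 = 14.7075
  [1→7]: (28.16+10.09)/2 × 6 = 114.75
  [7→8]: (10.09+8.51)/2 × 1 = 9.3
  Sum = 154.7775 mg/L·h
IV tail: 8.51/0.171 = 49.766; AUC_iv,0→∞ = 154.7775 + 49.766 = 204.5435 mg/L·h
Trapezoidal AUC_0→9.25 (subcutaneous injection):
  [0→2]: (0.00+41.42)/2 × 2 = 41.42
  [2→2.25]: (41.42+41.52)/2 × 0.25 = 10.3675
  [2.25→6.25]: (41.52+25.01)/2 × 4 = 133.06
  [6.25→7.75]: (25.01+19.45)/2 × 1.5 = 33.345
  [7.75→9.25]: (19.45+15.07)/2 × 1.5 = 25.89
  Sum = 244.0825 mg/L·h
subcutaneous injection tail: 15.07/0.171 = 88.129; AUC_ev,0→∞ = 244.0825 + 88.129 = 332.2115 mg/L·h
F = (AUC_ev/D_ev)/(AUC_iv/D_iv) = (332.2115/25)/(204.5435/10) = 13.28846/20.45435 = 0.6497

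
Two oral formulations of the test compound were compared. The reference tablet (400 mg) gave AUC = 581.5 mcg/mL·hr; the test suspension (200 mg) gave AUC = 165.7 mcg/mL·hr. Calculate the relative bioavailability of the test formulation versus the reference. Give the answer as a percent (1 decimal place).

F_rel = 57.0%

F_rel = (AUC_test/D_test) / (AUC_ref/D_ref)
      = (165.7/200) / (581.5/400)
      = 0.8285 / 1.45375 = 0.5699 = 56.99%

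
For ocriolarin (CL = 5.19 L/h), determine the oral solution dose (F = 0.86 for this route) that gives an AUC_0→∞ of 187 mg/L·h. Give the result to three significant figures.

Dose = 1130 mg

Dose = CL × AUC_0→∞ / F
     = 5.19 × 187 / 0.86 = 1128.52 mg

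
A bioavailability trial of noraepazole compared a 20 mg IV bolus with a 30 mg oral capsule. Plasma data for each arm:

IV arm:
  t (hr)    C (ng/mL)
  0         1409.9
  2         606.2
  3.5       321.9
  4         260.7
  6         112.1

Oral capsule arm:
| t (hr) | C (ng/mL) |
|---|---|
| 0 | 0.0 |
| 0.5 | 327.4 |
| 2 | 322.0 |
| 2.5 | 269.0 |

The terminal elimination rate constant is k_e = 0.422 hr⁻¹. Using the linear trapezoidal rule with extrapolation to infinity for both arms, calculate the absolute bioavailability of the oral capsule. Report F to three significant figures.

F = 0.258

Trapezoidal AUC_0→6 (IV):
  [0→2]: (1409.9+606.2)/2 × 2 = 2016.1
  [2→3.5]: (606.2+321.9)/2 × 1.5 = 696.075
  [3.5→4]: (321.9+260.7)/2 × 0.5 = 145.65
  [4→6]: (260.7+112.1)/2 × 2 = 372.8
  Sum = 3230.625 ng/mL·hr
IV tail: 112.1/0.422 = 265.640; AUC_iv,0→∞ = 3230.625 + 265.640 = 3496.265 ng/mL·hr
Trapezoidal AUC_0→2.5 (oral capsule):
  [0→0.5]: (0.0+327.4)/2 × 0.5 = 81.85
  [0.5→2]: (327.4+322.0)/2 × 1.5 = 487.05
  [2→2.5]: (322.0+269.0)/2 × 0.5 = 147.75
  Sum = 716.65 ng/mL·hr
oral capsule tail: 269.0/0.422 = 637.441; AUC_ev,0→∞ = 716.65 + 637.441 = 1354.091 ng/mL·hr
F = (AUC_ev/D_ev)/(AUC_iv/D_iv) = (1354.091/30)/(3496.265/20) = 45.1364/174.81325 = 0.2582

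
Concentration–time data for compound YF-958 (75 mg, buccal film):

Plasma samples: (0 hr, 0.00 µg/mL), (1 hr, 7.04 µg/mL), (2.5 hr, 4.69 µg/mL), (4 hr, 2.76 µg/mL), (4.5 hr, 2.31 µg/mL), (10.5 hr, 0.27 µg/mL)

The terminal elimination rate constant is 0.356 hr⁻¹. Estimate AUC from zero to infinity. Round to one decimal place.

Trapezoidal AUC_0→10.5:
  [0→1]: (0.00+7.04)/2 × 1 = 3.52
  [1→2.5]: (7.04+4.69)/2 × 1.5 = 8.7975
  [2.5→4]: (4.69+2.76)/2 × 1.5 = 5.5875
  [4→4.5]: (2.76+2.31)/2 × 0.5 = 1.2675
  [4.5→10.5]: (2.31+0.27)/2 × 6 = 7.74
  Sum = 26.9125 µg/mL·hr
Extrapolated tail: C_last / k_e = 0.27 / 0.356 = 0.758
AUC_0→∞ = 26.9125 + 0.758 = 27.6705 µg/mL·hr

AUC = 27.7 µg/mL·hr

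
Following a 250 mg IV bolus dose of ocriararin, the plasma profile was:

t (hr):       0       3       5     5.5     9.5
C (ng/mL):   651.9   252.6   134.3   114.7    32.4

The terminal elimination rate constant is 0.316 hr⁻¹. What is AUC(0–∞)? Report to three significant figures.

Trapezoidal AUC_0→9.5:
  [0→3]: (651.9+252.6)/2 × 3 = 1356.75
  [3→5]: (252.6+134.3)/2 × 2 = 386.9
  [5→5.5]: (134.3+114.7)/2 × 0.5 = 62.25
  [5.5→9.5]: (114.7+32.4)/2 × 4 = 294.2
  Sum = 2100.1 ng/mL·hr
Extrapolated tail: C_last / k_e = 32.4 / 0.316 = 102.532
AUC_0→∞ = 2100.1 + 102.532 = 2202.632 ng/mL·hr

AUC = 2200 ng/mL·hr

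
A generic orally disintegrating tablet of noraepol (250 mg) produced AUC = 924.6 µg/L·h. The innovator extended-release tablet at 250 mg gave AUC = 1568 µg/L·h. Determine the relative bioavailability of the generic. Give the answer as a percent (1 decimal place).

F_rel = 59.0%

F_rel = (AUC_test/D_test) / (AUC_ref/D_ref)
      = (924.6/250) / (1568/250)
      = 3.6984 / 6.272 = 0.5897 = 58.97%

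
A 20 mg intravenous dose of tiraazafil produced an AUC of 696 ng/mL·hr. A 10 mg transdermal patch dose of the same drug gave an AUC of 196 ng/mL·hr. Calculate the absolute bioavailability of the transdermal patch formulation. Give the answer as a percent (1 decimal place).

F = (AUC_ev / D_ev) / (AUC_iv / D_iv)
  = (196/10) / (696/20)
  = 19.6 / 34.8 = 0.5632
  = 56.32%

F = 56.3%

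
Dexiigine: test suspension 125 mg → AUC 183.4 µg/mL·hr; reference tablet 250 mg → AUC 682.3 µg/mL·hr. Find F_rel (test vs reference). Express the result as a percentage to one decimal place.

F_rel = (AUC_test/D_test) / (AUC_ref/D_ref)
      = (183.4/125) / (682.3/250)
      = 1.4672 / 2.7292 = 0.5376 = 53.76%

F_rel = 53.8%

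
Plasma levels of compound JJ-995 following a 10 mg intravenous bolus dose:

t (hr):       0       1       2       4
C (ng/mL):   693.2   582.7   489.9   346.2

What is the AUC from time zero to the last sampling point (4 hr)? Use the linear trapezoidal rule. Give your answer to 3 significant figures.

AUC = 2010 ng/mL·hr

Trapezoidal AUC_0→4:
  [0→1]: (693.2+582.7)/2 × 1 = 637.95
  [1→2]: (582.7+489.9)/2 × 1 = 536.3
  [2→4]: (489.9+346.2)/2 × 2 = 836.1
  Sum = 2010.35 ng/mL·hr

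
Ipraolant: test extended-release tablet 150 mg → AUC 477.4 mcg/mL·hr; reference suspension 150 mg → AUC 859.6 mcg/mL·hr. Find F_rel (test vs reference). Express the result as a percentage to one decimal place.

F_rel = 55.5%

F_rel = (AUC_test/D_test) / (AUC_ref/D_ref)
      = (477.4/150) / (859.6/150)
      = 3.18267 / 5.73067 = 0.5554 = 55.54%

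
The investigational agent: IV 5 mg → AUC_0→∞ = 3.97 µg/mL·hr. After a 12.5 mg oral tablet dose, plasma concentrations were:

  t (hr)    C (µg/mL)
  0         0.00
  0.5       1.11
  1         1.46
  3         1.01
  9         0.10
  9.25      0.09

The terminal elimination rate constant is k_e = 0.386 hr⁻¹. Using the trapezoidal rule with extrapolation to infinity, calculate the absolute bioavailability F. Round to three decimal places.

F = 0.703

Trapezoidal AUC_0→9.25 (oral tablet):
  [0→0.5]: (0.00+1.11)/2 × 0.5 = 0.2775
  [0.5→1]: (1.11+1.46)/2 × 0.5 = 0.6425
  [1→3]: (1.46+1.01)/2 × 2 = 2.47
  [3→9]: (1.01+0.10)/2 × 6 = 3.33
  [9→9.25]: (0.10+0.09)/2 × 0.25 = 0.02375
  Sum = 6.74375 µg/mL·hr
Tail: C_last/k_e = 0.09/0.386 = 0.233
AUC_0→∞ (oral tablet) = 6.74375 + 0.233 = 6.97675 µg/mL·hr
F = (AUC_ev/D_ev)/(AUC_iv/D_iv) = (6.97675/12.5)/(3.97/5) = 0.55814/0.794 = 0.7029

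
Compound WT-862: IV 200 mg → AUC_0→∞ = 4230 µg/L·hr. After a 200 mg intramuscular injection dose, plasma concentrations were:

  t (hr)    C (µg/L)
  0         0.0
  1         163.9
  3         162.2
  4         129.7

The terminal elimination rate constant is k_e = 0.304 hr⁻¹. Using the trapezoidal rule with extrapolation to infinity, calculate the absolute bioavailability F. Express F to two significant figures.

F = 0.23

Trapezoidal AUC_0→4 (intramuscular injection):
  [0→1]: (0.0+163.9)/2 × 1 = 81.95
  [1→3]: (163.9+162.2)/2 × 2 = 326.1
  [3→4]: (162.2+129.7)/2 × 1 = 145.95
  Sum = 554.0 µg/L·hr
Tail: C_last/k_e = 129.7/0.304 = 426.645
AUC_0→∞ (intramuscular injection) = 554.0 + 426.645 = 980.645 µg/L·hr
F = (AUC_ev/D_ev)/(AUC_iv/D_iv) = (980.645/200)/(4230/200) = 4.903225/21.15 = 0.2318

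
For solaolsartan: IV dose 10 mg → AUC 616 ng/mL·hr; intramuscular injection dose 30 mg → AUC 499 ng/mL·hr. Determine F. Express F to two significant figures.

F = 0.27

F = (AUC_ev / D_ev) / (AUC_iv / D_iv)
  = (499/30) / (616/10)
  = 16.6333 / 61.6 = 0.2700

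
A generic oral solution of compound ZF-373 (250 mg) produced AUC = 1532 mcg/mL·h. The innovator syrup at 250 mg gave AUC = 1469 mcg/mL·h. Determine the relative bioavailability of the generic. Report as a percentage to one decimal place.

F_rel = 104.3%

F_rel = (AUC_test/D_test) / (AUC_ref/D_ref)
      = (1532/250) / (1469/250)
      = 6.128 / 5.876 = 1.0429 = 104.29%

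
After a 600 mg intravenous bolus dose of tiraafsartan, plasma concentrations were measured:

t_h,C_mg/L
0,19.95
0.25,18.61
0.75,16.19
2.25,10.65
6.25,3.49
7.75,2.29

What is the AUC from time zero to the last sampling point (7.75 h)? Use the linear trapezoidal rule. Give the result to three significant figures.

Trapezoidal AUC_0→7.75:
  [0→0.25]: (19.95+18.61)/2 × 0.25 = 4.82
  [0.25→0.75]: (18.61+16.19)/2 × 0.5 = 8.7
  [0.75→2.25]: (16.19+10.65)/2 × 1.5 = 20.13
  [2.25→6.25]: (10.65+3.49)/2 × 4 = 28.28
  [6.25→7.75]: (3.49+2.29)/2 × 1.5 = 4.335
  Sum = 66.265 mg/L·h

AUC = 66.3 mg/L·h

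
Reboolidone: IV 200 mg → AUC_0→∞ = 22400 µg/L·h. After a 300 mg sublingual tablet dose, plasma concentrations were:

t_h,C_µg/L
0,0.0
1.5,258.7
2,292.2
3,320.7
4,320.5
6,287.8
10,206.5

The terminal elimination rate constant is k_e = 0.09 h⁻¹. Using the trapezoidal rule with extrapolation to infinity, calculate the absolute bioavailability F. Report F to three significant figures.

Trapezoidal AUC_0→10 (sublingual tablet):
  [0→1.5]: (0.0+258.7)/2 × 1.5 = 194.025
  [1.5→2]: (258.7+292.2)/2 × 0.5 = 137.725
  [2→3]: (292.2+320.7)/2 × 1 = 306.45
  [3→4]: (320.7+320.5)/2 × 1 = 320.6
  [4→6]: (320.5+287.8)/2 × 2 = 608.3
  [6→10]: (287.8+206.5)/2 × 4 = 988.6
  Sum = 2555.7 µg/L·h
Tail: C_last/k_e = 206.5/0.09 = 2294.444
AUC_0→∞ (sublingual tablet) = 2555.7 + 2294.444 = 4850.144 µg/L·h
F = (AUC_ev/D_ev)/(AUC_iv/D_iv) = (4850.144/300)/(22400/200) = 16.1671/112 = 0.1443

F = 0.144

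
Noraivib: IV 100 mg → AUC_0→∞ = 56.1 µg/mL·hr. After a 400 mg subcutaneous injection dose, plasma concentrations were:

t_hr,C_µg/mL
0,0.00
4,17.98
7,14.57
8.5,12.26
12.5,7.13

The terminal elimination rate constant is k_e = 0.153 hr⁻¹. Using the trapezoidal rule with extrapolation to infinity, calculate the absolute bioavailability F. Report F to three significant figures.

F = 0.848

Trapezoidal AUC_0→12.5 (subcutaneous injection):
  [0→4]: (0.00+17.98)/2 × 4 = 35.96
  [4→7]: (17.98+14.57)/2 × 3 = 48.825
  [7→8.5]: (14.57+12.26)/2 × 1.5 = 20.1225
  [8.5→12.5]: (12.26+7.13)/2 × 4 = 38.78
  Sum = 143.6875 µg/mL·hr
Tail: C_last/k_e = 7.13/0.153 = 46.601
AUC_0→∞ (subcutaneous injection) = 143.6875 + 46.601 = 190.2885 µg/mL·hr
F = (AUC_ev/D_ev)/(AUC_iv/D_iv) = (190.2885/400)/(56.1/100) = 0.47572125/0.561 = 0.8480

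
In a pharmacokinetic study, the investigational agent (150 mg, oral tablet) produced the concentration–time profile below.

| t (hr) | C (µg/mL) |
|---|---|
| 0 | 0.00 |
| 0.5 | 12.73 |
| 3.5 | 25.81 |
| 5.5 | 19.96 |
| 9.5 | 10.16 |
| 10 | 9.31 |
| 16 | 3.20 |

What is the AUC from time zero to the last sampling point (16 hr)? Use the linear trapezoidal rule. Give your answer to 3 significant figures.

Trapezoidal AUC_0→16:
  [0→0.5]: (0.00+12.73)/2 × 0.5 = 3.1825
  [0.5→3.5]: (12.73+25.81)/2 × 3 = 57.81
  [3.5→5.5]: (25.81+19.96)/2 × 2 = 45.77
  [5.5→9.5]: (19.96+10.16)/2 × 4 = 60.24
  [9.5→10]: (10.16+9.31)/2 × 0.5 = 4.8675
  [10→16]: (9.31+3.20)/2 × 6 = 37.53
  Sum = 209.4 µg/mL·hr

AUC = 209 µg/mL·hr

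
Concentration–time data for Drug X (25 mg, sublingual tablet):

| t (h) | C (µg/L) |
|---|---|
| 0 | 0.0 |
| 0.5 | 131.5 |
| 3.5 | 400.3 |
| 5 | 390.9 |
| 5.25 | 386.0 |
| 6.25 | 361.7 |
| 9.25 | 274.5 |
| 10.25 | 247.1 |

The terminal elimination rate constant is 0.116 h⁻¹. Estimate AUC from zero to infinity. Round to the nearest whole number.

Trapezoidal AUC_0→10.25:
  [0→0.5]: (0.0+131.5)/2 × 0.5 = 32.875
  [0.5→3.5]: (131.5+400.3)/2 × 3 = 797.7
  [3.5→5]: (400.3+390.9)/2 × 1.5 = 593.4
  [5→5.25]: (390.9+386.0)/2 × 0.25 = 97.1125
  [5.25→6.25]: (386.0+361.7)/2 × 1 = 373.85
  [6.25→9.25]: (361.7+274.5)/2 × 3 = 954.3
  [9.25→10.25]: (274.5+247.1)/2 × 1 = 260.8
  Sum = 3110.0375 µg/L·h
Extrapolated tail: C_last / k_e = 247.1 / 0.116 = 2130.172
AUC_0→∞ = 3110.0375 + 2130.172 = 5240.2095 µg/L·h

AUC = 5240 µg/L·h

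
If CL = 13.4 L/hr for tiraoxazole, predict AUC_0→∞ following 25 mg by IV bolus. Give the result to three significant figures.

AUC = 1.87 mg/L·hr

AUC_0→∞ = Dose_iv / CL
        = 25 / 13.4 = 1.86567 mg/L·hr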